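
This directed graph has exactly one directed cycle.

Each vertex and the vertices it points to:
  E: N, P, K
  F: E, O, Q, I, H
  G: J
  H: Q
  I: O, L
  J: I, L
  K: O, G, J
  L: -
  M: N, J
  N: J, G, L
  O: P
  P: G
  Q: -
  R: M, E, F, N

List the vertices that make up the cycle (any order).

DFS with gray/black marking from P:
P gray
  G gray
    J gray
      I gray
        O gray
          O→P: P is gray → back edge
Back edge closes the cycle P → G → J → I → O → P; its vertices are {G, I, J, O, P}.

G, I, J, O, P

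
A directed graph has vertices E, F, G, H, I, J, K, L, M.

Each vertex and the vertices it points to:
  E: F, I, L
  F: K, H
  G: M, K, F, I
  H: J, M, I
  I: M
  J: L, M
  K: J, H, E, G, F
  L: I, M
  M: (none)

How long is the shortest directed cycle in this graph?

For each vertex v, BFS finds the shortest path from v back to v.
The shortest such closed walk is K → F → K, length 2.

2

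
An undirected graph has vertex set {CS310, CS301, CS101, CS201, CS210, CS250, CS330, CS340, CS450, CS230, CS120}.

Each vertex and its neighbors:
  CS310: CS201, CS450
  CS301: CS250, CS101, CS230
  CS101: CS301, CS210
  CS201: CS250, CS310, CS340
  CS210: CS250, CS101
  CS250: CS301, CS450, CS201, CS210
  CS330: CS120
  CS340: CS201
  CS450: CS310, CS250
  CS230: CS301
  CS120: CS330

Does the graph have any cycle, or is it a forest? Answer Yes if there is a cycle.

Yes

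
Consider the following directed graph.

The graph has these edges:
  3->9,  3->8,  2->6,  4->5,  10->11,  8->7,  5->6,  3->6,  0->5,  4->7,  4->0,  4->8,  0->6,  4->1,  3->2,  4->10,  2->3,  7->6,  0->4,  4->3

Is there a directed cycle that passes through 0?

Yes

0 is on a cycle iff 0 can reach itself via ≥1 edge.
0 → 4 → 0 — yes.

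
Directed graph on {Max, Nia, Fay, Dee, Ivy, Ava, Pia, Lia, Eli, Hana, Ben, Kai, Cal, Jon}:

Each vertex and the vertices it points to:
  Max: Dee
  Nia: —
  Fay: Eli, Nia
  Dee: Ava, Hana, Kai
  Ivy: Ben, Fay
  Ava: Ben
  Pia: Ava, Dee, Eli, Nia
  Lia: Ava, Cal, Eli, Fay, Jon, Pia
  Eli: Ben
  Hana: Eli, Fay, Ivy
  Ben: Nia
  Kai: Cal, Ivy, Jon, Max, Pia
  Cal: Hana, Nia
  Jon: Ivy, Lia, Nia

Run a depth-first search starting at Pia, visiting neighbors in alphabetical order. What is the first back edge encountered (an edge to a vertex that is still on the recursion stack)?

DFS from Pia (visiting neighbors in alphabetical order); mark gray on enter, black on exit:
Pia gray
  Ava gray
    Ben gray
      Nia gray
      Nia black
    Ben black
  Ava black
  Dee gray
    Dee→Ava: Ava black — skip
    Hana gray
      Eli gray
        Eli→Ben: Ben black — skip
      Eli black
      Fay gray
        Fay→Eli: Eli black — skip
        Fay→Nia: Nia black — skip
      Fay black
      Ivy gray
        Ivy→Ben: Ben black — skip
        Ivy→Fay: Fay black — skip
      Ivy black
    Hana black
    Kai gray
      Cal gray
        Cal→Hana: Hana black — skip
        Cal→Nia: Nia black — skip
      Cal black
      Kai→Ivy: Ivy black — skip
      Jon gray
        Jon→Ivy: Ivy black — skip
        Lia gray
          Lia→Ava: Ava black — skip
          Lia→Cal: Cal black — skip
          Lia→Eli: Eli black — skip
          Lia→Fay: Fay black — skip
          Lia→Jon: Jon is gray → back edge
First back edge: Lia → Jon.

Lia->Jon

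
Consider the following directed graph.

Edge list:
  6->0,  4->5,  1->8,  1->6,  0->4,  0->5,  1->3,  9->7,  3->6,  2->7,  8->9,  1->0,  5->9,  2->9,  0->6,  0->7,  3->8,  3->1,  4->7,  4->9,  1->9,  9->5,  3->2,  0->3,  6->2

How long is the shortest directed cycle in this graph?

2

For each vertex v, BFS finds the shortest path from v back to v.
The shortest such closed walk is 3 → 1 → 3, length 2.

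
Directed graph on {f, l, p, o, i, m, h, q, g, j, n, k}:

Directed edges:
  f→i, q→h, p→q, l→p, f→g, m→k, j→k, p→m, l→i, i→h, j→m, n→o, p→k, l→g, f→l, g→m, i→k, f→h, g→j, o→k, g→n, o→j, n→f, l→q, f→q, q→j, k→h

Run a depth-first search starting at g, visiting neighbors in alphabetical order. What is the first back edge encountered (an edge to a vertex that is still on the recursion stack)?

f->g

DFS from g (visiting neighbors in alphabetical order); mark gray on enter, black on exit:
g gray
  j gray
    k gray
      h gray
      h black
    k black
    m gray
      m→k: k black — skip
    m black
  j black
  g→m: m black — skip
  n gray
    f gray
      f→g: g is gray → back edge
First back edge: f → g.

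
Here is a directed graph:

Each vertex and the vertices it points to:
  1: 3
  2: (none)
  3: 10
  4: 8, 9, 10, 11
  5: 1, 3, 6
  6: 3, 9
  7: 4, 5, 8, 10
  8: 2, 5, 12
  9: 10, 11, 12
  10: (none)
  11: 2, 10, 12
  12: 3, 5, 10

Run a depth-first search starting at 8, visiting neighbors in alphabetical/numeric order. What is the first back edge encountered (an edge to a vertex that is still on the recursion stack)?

12→5

DFS from 8 (visiting neighbors in alphabetical/numeric order); mark gray on enter, black on exit:
8 gray
  2 gray
  2 black
  5 gray
    1 gray
      3 gray
        10 gray
        10 black
      3 black
    1 black
    5→3: 3 black — skip
    6 gray
      6→3: 3 black — skip
      9 gray
        9→10: 10 black — skip
        11 gray
          11→2: 2 black — skip
          11→10: 10 black — skip
          12 gray
            12→3: 3 black — skip
            12→5: 5 is gray → back edge
First back edge: 12 → 5.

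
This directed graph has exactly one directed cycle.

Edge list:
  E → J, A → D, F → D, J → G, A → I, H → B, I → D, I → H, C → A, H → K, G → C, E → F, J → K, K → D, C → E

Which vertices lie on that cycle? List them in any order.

DFS with gray/black marking from G:
G gray
  C gray
    E gray
      J gray
        J→G: G is gray → back edge
Back edge closes the cycle G → C → E → J → G; its vertices are {C, E, G, J}.

C, E, G, J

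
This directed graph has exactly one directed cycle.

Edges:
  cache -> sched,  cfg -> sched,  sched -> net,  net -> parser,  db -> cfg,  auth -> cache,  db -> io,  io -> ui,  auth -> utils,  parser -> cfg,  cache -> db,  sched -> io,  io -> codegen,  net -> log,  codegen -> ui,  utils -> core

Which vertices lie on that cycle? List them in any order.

DFS with gray/black marking from cfg:
cfg gray
  sched gray
    net gray
      log gray
      log black
      parser gray
        parser→cfg: cfg is gray → back edge
Back edge closes the cycle cfg → sched → net → parser → cfg; its vertices are {cfg, net, sched, parser}.

cfg, net, sched, parser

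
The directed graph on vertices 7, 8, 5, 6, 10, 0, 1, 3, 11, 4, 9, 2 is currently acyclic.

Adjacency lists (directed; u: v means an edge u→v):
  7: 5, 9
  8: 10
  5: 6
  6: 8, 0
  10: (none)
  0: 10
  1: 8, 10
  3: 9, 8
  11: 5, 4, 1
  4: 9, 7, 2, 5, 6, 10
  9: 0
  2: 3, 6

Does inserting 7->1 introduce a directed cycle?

Adding 7→1 creates a cycle iff 1 can already reach 7.
Explore from 1: no path reaches 7. The graph stays acyclic.

No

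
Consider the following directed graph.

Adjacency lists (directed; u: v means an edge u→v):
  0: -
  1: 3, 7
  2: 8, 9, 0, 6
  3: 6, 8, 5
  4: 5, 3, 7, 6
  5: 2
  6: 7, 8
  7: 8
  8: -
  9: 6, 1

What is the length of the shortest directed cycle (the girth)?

For each vertex v, BFS finds the shortest path from v back to v.
The shortest such closed walk is 3 → 5 → 2 → 9 → 1 → 3, length 5.

5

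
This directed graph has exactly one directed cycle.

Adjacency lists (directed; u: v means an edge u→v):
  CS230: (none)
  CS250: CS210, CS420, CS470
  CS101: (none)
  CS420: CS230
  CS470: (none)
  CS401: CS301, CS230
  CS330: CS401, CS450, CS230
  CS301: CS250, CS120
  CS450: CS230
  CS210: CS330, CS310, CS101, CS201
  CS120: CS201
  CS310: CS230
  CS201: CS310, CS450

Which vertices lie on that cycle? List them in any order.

DFS with gray/black marking from CS301:
CS301 gray
  CS250 gray
    CS210 gray
      CS330 gray
        CS401 gray
          CS401→CS301: CS301 is gray → back edge
Back edge closes the cycle CS301 → CS250 → CS210 → CS330 → CS401 → CS301; its vertices are {CS210, CS250, CS301, CS330, CS401}.

CS210, CS250, CS301, CS330, CS401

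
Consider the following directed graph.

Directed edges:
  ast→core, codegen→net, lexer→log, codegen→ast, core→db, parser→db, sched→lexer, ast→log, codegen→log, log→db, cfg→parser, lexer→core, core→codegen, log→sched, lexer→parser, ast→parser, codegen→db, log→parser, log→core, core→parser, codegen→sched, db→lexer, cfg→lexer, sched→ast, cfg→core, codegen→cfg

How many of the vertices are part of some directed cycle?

A vertex is on a directed cycle iff it belongs to a strongly connected component of size ≥ 2 (or has a self-loop).
The vertices on cycles are {db, ast, cfg, log, core, lexer, sched, parser, codegen} — 9 in total.

9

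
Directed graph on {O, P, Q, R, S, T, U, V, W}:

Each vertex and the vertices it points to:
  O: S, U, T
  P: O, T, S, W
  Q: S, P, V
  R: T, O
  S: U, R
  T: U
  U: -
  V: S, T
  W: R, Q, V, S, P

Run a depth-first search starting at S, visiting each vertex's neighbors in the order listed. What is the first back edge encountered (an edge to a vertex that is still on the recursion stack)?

O->S

DFS from S (visiting each vertex's neighbors in the order listed); mark gray on enter, black on exit:
S gray
  U gray
  U black
  R gray
    T gray
      T→U: U black — skip
    T black
    O gray
      O→S: S is gray → back edge
First back edge: O → S.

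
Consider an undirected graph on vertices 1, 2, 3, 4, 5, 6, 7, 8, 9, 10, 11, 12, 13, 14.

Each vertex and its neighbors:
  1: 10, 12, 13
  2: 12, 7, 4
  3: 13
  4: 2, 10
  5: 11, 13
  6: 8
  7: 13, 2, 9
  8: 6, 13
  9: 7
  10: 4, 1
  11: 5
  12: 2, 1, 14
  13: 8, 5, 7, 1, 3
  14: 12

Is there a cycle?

Yes

DFS, tracking each vertex's parent; an edge to a visited non-parent vertex closes a cycle.
Start from 14:
visit 14 (parent –)
  visit 12 (parent 14)
    visit 2 (parent 12)
      2–12: parent, skip
      visit 7 (parent 2)
        visit 13 (parent 7)
          visit 8 (parent 13)
            visit 6 (parent 8)
              6–8: parent, skip
            8–13: parent, skip
          visit 5 (parent 13)
            visit 11 (parent 5)
              11–5: parent, skip
            5–13: parent, skip
          13–7: parent, skip
          visit 1 (parent 13)
            visit 10 (parent 1)
              visit 4 (parent 10)
                4–2: 2 visited and ≠ parent → cycle
Cycle: 2 – 7 – 13 – 1 – 10 – 4 – 2.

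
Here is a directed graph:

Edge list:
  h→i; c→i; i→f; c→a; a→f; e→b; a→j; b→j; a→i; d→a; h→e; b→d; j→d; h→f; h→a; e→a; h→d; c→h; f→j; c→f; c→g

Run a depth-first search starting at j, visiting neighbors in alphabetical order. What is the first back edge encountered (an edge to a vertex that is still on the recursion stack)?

DFS from j (visiting neighbors in alphabetical order); mark gray on enter, black on exit:
j gray
  d gray
    a gray
      f gray
        f→j: j is gray → back edge
First back edge: f → j.

f→j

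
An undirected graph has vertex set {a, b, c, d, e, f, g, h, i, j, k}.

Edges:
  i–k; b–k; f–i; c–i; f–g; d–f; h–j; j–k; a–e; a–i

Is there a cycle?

DFS, tracking each vertex's parent; an edge to a visited non-parent vertex closes a cycle.
Start from j:
visit j (parent –)
  visit h (parent j)
    h–j: parent, skip
  visit k (parent j)
    visit b (parent k)
      b–k: parent, skip
    visit i (parent k)
      visit c (parent i)
        c–i: parent, skip
      visit f (parent i)
        f–i: parent, skip
        visit g (parent f)
          g–f: parent, skip
        visit d (parent f)
          d–f: parent, skip
      i–k: parent, skip
      visit a (parent i)
        visit e (parent a)
          e–a: parent, skip
        a–i: parent, skip
    k–j: parent, skip
No non-parent visited neighbor found — the graph is a forest.

No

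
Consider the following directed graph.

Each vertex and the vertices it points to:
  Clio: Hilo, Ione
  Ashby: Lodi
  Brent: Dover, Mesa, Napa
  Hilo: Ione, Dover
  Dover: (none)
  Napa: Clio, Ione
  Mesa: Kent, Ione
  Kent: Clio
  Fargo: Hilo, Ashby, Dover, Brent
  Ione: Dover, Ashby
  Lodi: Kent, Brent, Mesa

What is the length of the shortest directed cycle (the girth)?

4

For each vertex v, BFS finds the shortest path from v back to v.
The shortest such closed walk is Ashby → Lodi → Mesa → Ione → Ashby, length 4.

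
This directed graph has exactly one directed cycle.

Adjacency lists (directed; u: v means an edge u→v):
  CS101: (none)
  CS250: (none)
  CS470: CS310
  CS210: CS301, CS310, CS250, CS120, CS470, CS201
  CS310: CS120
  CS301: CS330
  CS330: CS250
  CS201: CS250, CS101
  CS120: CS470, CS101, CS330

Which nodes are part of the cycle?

CS120, CS310, CS470

DFS with gray/black marking from CS120:
CS120 gray
  CS470 gray
    CS310 gray
      CS310→CS120: CS120 is gray → back edge
Back edge closes the cycle CS120 → CS470 → CS310 → CS120; its vertices are {CS120, CS310, CS470}.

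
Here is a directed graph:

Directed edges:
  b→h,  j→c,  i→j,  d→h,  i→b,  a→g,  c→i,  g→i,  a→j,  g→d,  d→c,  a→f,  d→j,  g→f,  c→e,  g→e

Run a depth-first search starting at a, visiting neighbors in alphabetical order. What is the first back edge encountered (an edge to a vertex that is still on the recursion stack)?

DFS from a (visiting neighbors in alphabetical order); mark gray on enter, black on exit:
a gray
  f gray
  f black
  g gray
    d gray
      c gray
        e gray
        e black
        i gray
          b gray
            h gray
            h black
          b black
          j gray
            j→c: c is gray → back edge
First back edge: j → c.

j->c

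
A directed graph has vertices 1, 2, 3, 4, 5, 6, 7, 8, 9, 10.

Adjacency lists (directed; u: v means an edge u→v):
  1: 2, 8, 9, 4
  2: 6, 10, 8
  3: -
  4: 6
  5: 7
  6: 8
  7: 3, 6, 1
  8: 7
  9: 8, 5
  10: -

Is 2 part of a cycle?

2 is on a cycle iff 2 can reach itself via ≥1 edge.
2 → 8 → 7 → 1 → 2 — yes.

Yes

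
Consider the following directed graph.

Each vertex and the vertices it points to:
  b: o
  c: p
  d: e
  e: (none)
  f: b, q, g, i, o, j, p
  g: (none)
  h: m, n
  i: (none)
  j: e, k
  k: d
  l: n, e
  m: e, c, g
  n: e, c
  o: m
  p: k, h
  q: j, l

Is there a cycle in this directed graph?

Yes

DFS with white/gray/black marking, starting from l:
l gray
  n gray
    e gray
    e black
    c gray
      p gray
        k gray
          d gray
            d→e: e black — skip
          d black
        k black
        h gray
          m gray
            m→e: e black — skip
            m→c: c is gray → back edge
Back edge found, so a cycle exists: c → p → h → m → c.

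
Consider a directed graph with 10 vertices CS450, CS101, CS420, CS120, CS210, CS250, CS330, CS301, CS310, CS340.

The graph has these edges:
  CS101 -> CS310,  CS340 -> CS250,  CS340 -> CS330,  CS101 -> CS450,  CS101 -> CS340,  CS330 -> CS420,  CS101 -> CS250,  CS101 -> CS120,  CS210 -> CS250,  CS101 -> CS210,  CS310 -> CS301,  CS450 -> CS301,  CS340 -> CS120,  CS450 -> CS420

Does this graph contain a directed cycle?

DFS with white/gray/black marking, starting from CS101:
CS101 gray
  CS250 gray
  CS250 black
  CS450 gray
    CS420 gray
    CS420 black
    CS301 gray
    CS301 black
  CS450 black
  CS340 gray
    CS330 gray
      CS330→CS420: CS420 black — skip
    CS330 black
    CS120 gray
    CS120 black
    CS340→CS250: CS250 black — skip
  CS340 black
  CS101→CS120: CS120 black — skip
  CS210 gray
    CS210→CS250: CS250 black — skip
  CS210 black
  CS310 gray
    CS310→CS301: CS301 black — skip
  CS310 black
CS101 black
Every edge goes to a white or black vertex — no back edge, so the graph is acyclic.

No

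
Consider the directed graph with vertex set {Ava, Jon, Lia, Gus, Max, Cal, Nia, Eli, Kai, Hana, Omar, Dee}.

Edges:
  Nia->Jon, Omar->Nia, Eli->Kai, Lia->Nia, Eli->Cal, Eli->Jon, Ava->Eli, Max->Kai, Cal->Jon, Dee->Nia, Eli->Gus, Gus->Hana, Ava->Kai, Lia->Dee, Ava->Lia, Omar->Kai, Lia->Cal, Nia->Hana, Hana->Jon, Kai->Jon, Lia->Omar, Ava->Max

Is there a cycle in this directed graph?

DFS with white/gray/black marking, starting from Ava:
Ava gray
  Lia gray
    Cal gray
      Jon gray
      Jon black
    Cal black
    Omar gray
      Nia gray
        Nia→Jon: Jon black — skip
        Hana gray
          Hana→Jon: Jon black — skip
        Hana black
      Nia black
      Kai gray
        Kai→Jon: Jon black — skip
      Kai black
    Omar black
    Dee gray
      Dee→Nia: Nia black — skip
    Dee black
    Lia→Nia: Nia black — skip
  Lia black
  Eli gray
    Eli→Cal: Cal black — skip
    Eli→Kai: Kai black — skip
    Gus gray
      Gus→Hana: Hana black — skip
    Gus black
    Eli→Jon: Jon black — skip
  Eli black
  Ava→Kai: Kai black — skip
  Max gray
    Max→Kai: Kai black — skip
  Max black
Ava black
Every edge goes to a white or black vertex — no back edge, so the graph is acyclic.

No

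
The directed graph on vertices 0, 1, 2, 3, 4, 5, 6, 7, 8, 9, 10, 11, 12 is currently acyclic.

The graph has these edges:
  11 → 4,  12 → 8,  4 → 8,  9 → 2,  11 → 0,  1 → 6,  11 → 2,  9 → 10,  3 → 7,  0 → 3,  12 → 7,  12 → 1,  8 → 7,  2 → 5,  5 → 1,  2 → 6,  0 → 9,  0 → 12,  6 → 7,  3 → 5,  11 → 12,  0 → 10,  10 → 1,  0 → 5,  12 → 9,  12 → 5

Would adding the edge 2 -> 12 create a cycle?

Yes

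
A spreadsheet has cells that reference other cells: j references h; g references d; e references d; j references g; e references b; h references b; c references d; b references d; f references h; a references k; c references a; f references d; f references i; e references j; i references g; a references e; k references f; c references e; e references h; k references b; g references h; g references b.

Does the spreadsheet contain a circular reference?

DFS with white/gray/black marking, starting from e:
e gray
  d gray
  d black
  j gray
    g gray
      g→d: d black — skip
      h gray
        b gray
          b→d: d black — skip
        b black
      h black
      g→b: b black — skip
    g black
    j→h: h black — skip
  j black
  e→b: b black — skip
  e→h: h black — skip
e black
a gray
  a→e: e black — skip
  k gray
    k→b: b black — skip
    f gray
      i gray
        i→g: g black — skip
      i black
      f→d: d black — skip
      f→h: h black — skip
    f black
  k black
a black
c gray
  c→d: d black — skip
  c→a: a black — skip
  c→e: e black — skip
c black
Every edge goes to a white or black vertex — no back edge, so the graph is acyclic.

No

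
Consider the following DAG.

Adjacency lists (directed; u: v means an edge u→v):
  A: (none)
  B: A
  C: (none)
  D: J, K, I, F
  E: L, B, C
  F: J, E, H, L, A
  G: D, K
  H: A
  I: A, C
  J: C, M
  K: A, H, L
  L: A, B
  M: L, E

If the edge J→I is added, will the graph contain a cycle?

No

Adding J→I creates a cycle iff I can already reach J.
Explore from I: no path reaches J. The graph stays acyclic.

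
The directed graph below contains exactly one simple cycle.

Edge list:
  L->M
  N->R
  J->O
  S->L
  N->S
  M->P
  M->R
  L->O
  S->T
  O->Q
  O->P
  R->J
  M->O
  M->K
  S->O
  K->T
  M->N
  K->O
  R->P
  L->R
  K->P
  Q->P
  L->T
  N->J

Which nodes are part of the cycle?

L, M, N, S

DFS with gray/black marking from S:
S gray
  O gray
    P gray
    P black
    Q gray
      Q→P: P black — skip
    Q black
  O black
  L gray
    T gray
    T black
    M gray
      M→P: P black — skip
      K gray
        K→T: T black — skip
        K→O: O black — skip
        K→P: P black — skip
      K black
      M→O: O black — skip
      N gray
        N→S: S is gray → back edge
Back edge closes the cycle S → L → M → N → S; its vertices are {L, M, N, S}.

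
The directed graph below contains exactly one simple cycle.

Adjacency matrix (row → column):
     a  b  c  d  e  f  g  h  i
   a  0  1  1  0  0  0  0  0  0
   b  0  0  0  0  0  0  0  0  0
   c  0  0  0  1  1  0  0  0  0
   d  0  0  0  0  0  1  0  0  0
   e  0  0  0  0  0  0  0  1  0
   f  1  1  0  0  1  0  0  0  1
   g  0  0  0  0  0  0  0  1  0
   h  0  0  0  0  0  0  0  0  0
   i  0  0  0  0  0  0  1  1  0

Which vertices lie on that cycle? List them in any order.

DFS with gray/black marking from d:
d gray
  f gray
    a gray
      c gray
        c→d: d is gray → back edge
Back edge closes the cycle d → f → a → c → d; its vertices are {a, c, d, f}.

a, c, d, f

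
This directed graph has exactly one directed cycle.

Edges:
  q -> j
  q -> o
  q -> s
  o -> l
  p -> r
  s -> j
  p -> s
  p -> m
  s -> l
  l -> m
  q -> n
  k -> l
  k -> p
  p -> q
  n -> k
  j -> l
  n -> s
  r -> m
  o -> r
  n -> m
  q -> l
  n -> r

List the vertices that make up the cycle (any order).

k, n, p, q

DFS with gray/black marking from p:
p gray
  q gray
    n gray
      s gray
        j gray
          l gray
            m gray
            m black
          l black
        j black
        s→l: l black — skip
      s black
      k gray
        k→p: p is gray → back edge
Back edge closes the cycle p → q → n → k → p; its vertices are {k, n, p, q}.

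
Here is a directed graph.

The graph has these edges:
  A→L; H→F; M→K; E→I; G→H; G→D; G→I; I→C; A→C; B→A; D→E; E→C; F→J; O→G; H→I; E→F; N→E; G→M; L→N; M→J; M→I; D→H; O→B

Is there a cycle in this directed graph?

No

DFS with white/gray/black marking, starting from O:
O gray
  B gray
    A gray
      L gray
        N gray
          E gray
            I gray
              C gray
              C black
            I black
            F gray
              J gray
              J black
            F black
            E→C: C black — skip
          E black
        N black
      L black
      A→C: C black — skip
    A black
  B black
  G gray
    D gray
      H gray
        H→I: I black — skip
        H→F: F black — skip
      H black
      D→E: E black — skip
    D black
    G→H: H black — skip
    G→I: I black — skip
    M gray
      M→J: J black — skip
      M→I: I black — skip
      K gray
      K black
    M black
  G black
O black
Every edge goes to a white or black vertex — no back edge, so the graph is acyclic.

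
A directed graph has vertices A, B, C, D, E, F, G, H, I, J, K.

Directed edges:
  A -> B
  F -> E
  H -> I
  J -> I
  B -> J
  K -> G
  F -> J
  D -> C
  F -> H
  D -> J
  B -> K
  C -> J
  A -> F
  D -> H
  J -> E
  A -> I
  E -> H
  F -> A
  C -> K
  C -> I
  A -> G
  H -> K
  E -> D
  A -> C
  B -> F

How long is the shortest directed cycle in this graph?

2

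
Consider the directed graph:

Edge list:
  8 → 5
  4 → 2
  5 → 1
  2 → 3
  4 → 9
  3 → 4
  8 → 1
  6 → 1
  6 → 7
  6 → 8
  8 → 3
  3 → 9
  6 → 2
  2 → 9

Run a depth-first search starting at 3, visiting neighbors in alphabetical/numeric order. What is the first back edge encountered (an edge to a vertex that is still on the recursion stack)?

DFS from 3 (visiting neighbors in alphabetical/numeric order); mark gray on enter, black on exit:
3 gray
  4 gray
    2 gray
      2→3: 3 is gray → back edge
First back edge: 2 → 3.

2->3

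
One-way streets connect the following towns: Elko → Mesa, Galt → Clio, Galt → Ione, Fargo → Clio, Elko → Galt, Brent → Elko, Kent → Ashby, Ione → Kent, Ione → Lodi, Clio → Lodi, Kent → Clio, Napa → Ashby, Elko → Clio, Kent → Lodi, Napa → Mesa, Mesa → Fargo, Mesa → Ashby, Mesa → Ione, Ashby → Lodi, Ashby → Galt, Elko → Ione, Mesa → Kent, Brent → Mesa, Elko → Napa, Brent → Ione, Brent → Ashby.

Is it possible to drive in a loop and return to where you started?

Yes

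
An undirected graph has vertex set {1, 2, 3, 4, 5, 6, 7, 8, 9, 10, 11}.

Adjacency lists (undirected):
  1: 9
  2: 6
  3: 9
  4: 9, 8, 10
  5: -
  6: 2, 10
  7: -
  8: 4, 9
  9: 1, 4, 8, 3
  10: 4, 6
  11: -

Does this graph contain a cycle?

DFS, tracking each vertex's parent; an edge to a visited non-parent vertex closes a cycle.
Start from 1:
visit 1 (parent –)
  visit 9 (parent 1)
    9–1: parent, skip
    visit 4 (parent 9)
      4–9: parent, skip
      visit 8 (parent 4)
        8–4: parent, skip
        8–9: 9 visited and ≠ parent → cycle
Cycle: 9 – 4 – 8 – 9.

Yes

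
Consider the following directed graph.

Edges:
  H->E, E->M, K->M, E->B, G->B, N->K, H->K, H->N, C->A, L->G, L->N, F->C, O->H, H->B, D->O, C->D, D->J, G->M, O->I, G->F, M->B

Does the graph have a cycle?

No

DFS with white/gray/black marking, starting from E:
E gray
  M gray
    B gray
    B black
  M black
  E→B: B black — skip
E black
A gray
A black
C gray
  C→A: A black — skip
  D gray
    J gray
    J black
    O gray
      I gray
      I black
      H gray
        N gray
          K gray
            K→M: M black — skip
          K black
        N black
        H→K: K black — skip
        H→B: B black — skip
        H→E: E black — skip
      H black
    O black
  D black
C black
F gray
  F→C: C black — skip
F black
G gray
  G→B: B black — skip
  G→M: M black — skip
  G→F: F black — skip
G black
L gray
  L→N: N black — skip
  L→G: G black — skip
L black
Every edge goes to a white or black vertex — no back edge, so the graph is acyclic.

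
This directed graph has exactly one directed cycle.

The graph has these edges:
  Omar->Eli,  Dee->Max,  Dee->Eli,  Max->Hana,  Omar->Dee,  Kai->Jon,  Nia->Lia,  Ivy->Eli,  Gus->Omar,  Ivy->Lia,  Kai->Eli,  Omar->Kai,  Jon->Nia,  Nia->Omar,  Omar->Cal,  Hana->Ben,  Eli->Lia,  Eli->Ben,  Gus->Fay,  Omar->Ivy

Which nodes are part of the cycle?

Jon, Kai, Nia, Omar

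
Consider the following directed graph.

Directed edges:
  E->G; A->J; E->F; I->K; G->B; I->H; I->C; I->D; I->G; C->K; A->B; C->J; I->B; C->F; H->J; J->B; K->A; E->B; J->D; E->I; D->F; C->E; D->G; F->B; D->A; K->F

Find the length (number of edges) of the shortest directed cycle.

3

For each vertex v, BFS finds the shortest path from v back to v.
The shortest such closed walk is I → C → E → I, length 3.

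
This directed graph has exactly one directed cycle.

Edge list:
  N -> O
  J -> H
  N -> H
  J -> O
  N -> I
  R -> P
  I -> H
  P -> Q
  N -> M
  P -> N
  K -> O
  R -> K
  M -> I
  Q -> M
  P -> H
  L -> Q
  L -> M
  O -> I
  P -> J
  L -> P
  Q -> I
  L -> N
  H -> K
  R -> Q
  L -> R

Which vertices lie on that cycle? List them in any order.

H, I, K, O

DFS with gray/black marking from K:
K gray
  O gray
    I gray
      H gray
        H→K: K is gray → back edge
Back edge closes the cycle K → O → I → H → K; its vertices are {H, I, K, O}.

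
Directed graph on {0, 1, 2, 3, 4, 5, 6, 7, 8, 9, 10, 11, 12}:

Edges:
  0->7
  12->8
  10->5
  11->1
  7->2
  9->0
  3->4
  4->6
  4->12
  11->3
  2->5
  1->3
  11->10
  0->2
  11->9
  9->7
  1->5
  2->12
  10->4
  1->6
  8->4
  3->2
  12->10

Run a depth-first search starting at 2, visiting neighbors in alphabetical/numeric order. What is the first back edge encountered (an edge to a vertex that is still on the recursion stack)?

DFS from 2 (visiting neighbors in alphabetical/numeric order); mark gray on enter, black on exit:
2 gray
  5 gray
  5 black
  12 gray
    8 gray
      4 gray
        6 gray
        6 black
        4→12: 12 is gray → back edge
First back edge: 4 → 12.

4→12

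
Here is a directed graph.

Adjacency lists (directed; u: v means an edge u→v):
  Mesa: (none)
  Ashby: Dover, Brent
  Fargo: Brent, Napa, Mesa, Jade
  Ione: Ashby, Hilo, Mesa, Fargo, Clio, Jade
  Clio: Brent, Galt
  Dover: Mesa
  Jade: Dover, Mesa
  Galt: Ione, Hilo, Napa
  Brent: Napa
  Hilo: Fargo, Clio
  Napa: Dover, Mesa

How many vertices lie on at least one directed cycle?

A vertex is on a directed cycle iff it belongs to a strongly connected component of size ≥ 2 (or has a self-loop).
The vertices on cycles are {Clio, Galt, Hilo, Ione} — 4 in total.

4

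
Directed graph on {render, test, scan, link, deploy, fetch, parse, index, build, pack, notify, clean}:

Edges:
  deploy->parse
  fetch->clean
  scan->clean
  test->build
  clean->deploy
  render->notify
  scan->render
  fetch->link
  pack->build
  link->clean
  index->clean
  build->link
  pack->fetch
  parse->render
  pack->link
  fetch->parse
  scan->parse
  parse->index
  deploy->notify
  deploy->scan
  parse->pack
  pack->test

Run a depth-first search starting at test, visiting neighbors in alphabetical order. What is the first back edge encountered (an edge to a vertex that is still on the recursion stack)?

DFS from test (visiting neighbors in alphabetical order); mark gray on enter, black on exit:
test gray
  build gray
    link gray
      clean gray
        deploy gray
          notify gray
          notify black
          parse gray
            index gray
              index→clean: clean is gray → back edge
First back edge: index → clean.

index→clean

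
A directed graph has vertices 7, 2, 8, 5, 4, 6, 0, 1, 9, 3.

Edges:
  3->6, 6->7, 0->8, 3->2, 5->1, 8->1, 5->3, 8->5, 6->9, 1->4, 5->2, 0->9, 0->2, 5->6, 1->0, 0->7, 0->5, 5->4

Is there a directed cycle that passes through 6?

No

6 lies on a cycle iff there is a path from 6 back to itself.
Exploring from 6, it never reaches itself; equivalently, its strongly connected component is a singleton.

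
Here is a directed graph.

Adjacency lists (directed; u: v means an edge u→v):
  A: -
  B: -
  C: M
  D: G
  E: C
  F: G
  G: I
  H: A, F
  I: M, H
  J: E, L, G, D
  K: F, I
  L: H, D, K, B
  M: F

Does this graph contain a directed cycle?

Yes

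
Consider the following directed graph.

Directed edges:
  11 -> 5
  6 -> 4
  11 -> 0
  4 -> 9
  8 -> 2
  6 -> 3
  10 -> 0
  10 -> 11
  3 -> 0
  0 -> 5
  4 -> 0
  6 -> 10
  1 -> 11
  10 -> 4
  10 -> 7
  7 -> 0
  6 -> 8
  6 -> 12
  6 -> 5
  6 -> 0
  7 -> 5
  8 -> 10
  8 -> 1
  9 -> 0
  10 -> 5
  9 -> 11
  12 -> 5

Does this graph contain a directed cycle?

No

DFS with white/gray/black marking, starting from 12:
12 gray
  5 gray
  5 black
12 black
0 gray
  0→5: 5 black — skip
0 black
1 gray
  11 gray
    11→0: 0 black — skip
    11→5: 5 black — skip
  11 black
1 black
2 gray
2 black
3 gray
  3→0: 0 black — skip
3 black
4 gray
  4→0: 0 black — skip
  9 gray
    9→0: 0 black — skip
    9→11: 11 black — skip
  9 black
4 black
6 gray
  6→0: 0 black — skip
  8 gray
    8→1: 1 black — skip
    8→2: 2 black — skip
    10 gray
      7 gray
        7→5: 5 black — skip
        7→0: 0 black — skip
      7 black
      10→11: 11 black — skip
      10→4: 4 black — skip
      10→0: 0 black — skip
      10→5: 5 black — skip
    10 black
  8 black
  6→3: 3 black — skip
  6→4: 4 black — skip
  6→10: 10 black — skip
  6→5: 5 black — skip
  6→12: 12 black — skip
6 black
Every edge goes to a white or black vertex — no back edge, so the graph is acyclic.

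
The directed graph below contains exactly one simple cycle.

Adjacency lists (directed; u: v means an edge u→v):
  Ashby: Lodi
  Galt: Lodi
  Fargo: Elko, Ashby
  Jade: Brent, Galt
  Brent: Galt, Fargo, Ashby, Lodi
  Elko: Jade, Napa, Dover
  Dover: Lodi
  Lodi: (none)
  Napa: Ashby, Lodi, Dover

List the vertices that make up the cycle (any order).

Elko, Jade, Brent, Fargo

DFS with gray/black marking from Fargo:
Fargo gray
  Elko gray
    Jade gray
      Brent gray
        Galt gray
          Lodi gray
          Lodi black
        Galt black
        Brent→Fargo: Fargo is gray → back edge
Back edge closes the cycle Fargo → Elko → Jade → Brent → Fargo; its vertices are {Elko, Jade, Brent, Fargo}.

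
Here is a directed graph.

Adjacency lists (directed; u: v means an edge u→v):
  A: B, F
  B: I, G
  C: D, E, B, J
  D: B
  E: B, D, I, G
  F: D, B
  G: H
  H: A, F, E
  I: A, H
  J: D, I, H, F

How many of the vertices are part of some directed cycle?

A vertex is on a directed cycle iff it belongs to a strongly connected component of size ≥ 2 (or has a self-loop).
The vertices on cycles are {A, B, D, E, F, G, H, I} — 8 in total.

8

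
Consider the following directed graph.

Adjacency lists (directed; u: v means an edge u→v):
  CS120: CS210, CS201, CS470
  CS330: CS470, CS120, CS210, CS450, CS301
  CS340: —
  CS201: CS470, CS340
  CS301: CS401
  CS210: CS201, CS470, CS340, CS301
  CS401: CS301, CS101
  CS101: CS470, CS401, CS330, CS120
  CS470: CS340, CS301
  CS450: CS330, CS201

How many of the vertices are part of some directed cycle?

9

A vertex is on a directed cycle iff it belongs to a strongly connected component of size ≥ 2 (or has a self-loop).
The vertices on cycles are {CS101, CS120, CS201, CS210, CS301, CS330, CS401, CS450, CS470} — 9 in total.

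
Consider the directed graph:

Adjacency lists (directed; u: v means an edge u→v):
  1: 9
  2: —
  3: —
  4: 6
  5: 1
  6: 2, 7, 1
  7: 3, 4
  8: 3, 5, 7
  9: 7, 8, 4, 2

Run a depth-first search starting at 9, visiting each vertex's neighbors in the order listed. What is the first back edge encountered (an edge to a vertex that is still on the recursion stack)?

DFS from 9 (visiting each vertex's neighbors in the order listed); mark gray on enter, black on exit:
9 gray
  7 gray
    3 gray
    3 black
    4 gray
      6 gray
        2 gray
        2 black
        6→7: 7 is gray → back edge
First back edge: 6 → 7.

6→7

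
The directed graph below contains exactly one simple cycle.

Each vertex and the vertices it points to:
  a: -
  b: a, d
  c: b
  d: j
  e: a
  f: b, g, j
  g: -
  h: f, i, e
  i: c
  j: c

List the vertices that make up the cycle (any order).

b, c, d, j

DFS with gray/black marking from b:
b gray
  a gray
  a black
  d gray
    j gray
      c gray
        c→b: b is gray → back edge
Back edge closes the cycle b → d → j → c → b; its vertices are {b, c, d, j}.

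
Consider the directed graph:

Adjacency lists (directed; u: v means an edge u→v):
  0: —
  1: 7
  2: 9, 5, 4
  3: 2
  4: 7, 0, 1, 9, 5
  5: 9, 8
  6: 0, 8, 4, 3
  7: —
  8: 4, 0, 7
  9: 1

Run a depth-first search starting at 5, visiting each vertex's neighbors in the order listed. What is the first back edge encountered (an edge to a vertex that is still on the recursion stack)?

4->5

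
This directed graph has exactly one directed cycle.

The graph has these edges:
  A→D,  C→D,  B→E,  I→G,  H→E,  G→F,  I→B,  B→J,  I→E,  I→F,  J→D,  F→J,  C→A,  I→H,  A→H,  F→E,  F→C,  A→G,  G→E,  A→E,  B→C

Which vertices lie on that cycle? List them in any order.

DFS with gray/black marking from F:
F gray
  E gray
  E black
  J gray
    D gray
    D black
  J black
  C gray
    A gray
      H gray
        H→E: E black — skip
      H black
      G gray
        G→F: F is gray → back edge
Back edge closes the cycle F → C → A → G → F; its vertices are {A, C, F, G}.

A, C, F, G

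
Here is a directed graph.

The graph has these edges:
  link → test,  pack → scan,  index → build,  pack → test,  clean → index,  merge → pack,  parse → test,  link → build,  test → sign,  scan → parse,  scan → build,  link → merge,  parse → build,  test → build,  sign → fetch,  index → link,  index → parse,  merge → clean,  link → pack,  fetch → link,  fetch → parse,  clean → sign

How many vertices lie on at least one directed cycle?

A vertex is on a directed cycle iff it belongs to a strongly connected component of size ≥ 2 (or has a self-loop).
The vertices on cycles are {link, pack, scan, sign, test, clean, fetch, index, merge, parse} — 10 in total.

10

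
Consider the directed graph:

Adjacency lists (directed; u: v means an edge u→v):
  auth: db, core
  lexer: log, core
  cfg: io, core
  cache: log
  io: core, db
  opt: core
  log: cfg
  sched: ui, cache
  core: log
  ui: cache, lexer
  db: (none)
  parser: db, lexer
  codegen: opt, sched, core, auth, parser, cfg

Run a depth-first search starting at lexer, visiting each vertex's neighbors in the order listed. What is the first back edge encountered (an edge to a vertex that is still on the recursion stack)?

DFS from lexer (visiting each vertex's neighbors in the order listed); mark gray on enter, black on exit:
lexer gray
  log gray
    cfg gray
      io gray
        core gray
          core→log: log is gray → back edge
First back edge: core → log.

core->log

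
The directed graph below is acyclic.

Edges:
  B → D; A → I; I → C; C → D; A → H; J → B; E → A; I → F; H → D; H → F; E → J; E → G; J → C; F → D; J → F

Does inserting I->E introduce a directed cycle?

Yes

Adding I→E creates a cycle iff E can already reach I.
Path from E: E → A → I.
So E → … → I → E is a cycle.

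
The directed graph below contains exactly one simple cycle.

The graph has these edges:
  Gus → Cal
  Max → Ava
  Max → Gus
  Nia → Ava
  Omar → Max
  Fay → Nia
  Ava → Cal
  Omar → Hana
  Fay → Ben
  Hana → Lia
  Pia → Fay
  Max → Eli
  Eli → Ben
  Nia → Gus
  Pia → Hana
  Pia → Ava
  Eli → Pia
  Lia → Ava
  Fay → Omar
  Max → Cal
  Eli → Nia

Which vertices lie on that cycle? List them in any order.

DFS with gray/black marking from Eli:
Eli gray
  Ben gray
  Ben black
  Pia gray
    Hana gray
      Lia gray
        Ava gray
          Cal gray
          Cal black
        Ava black
      Lia black
    Hana black
    Fay gray
      Omar gray
        Omar→Hana: Hana black — skip
        Max gray
          Max→Ava: Ava black — skip
          Max→Eli: Eli is gray → back edge
Back edge closes the cycle Eli → Pia → Fay → Omar → Max → Eli; its vertices are {Eli, Fay, Max, Pia, Omar}.

Eli, Fay, Max, Pia, Omar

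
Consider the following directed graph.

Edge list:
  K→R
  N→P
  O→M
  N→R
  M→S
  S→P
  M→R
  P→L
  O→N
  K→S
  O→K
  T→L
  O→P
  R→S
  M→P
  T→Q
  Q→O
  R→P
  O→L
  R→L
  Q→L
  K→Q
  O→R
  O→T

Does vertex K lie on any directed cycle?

K is on a cycle iff K can reach itself via ≥1 edge.
K → Q → O → K — yes.

Yes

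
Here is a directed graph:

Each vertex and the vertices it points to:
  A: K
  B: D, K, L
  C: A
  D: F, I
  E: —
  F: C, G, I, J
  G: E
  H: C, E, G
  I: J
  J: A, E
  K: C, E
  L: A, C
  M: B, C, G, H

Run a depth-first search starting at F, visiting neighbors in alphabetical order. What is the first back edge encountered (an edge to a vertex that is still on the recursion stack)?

DFS from F (visiting neighbors in alphabetical order); mark gray on enter, black on exit:
F gray
  C gray
    A gray
      K gray
        K→C: C is gray → back edge
First back edge: K → C.

K→C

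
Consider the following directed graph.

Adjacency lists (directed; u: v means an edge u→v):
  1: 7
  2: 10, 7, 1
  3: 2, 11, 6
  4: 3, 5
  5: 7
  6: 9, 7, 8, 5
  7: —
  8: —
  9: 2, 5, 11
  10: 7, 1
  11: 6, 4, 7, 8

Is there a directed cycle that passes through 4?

4 is on a cycle iff 4 can reach itself via ≥1 edge.
4 → 3 → 11 → 4 — yes.

Yes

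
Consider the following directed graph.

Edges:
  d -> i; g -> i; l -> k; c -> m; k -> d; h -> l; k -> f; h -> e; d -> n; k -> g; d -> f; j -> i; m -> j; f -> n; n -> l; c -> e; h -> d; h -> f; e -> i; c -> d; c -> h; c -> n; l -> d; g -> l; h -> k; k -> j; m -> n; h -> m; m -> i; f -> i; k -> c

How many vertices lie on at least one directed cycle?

9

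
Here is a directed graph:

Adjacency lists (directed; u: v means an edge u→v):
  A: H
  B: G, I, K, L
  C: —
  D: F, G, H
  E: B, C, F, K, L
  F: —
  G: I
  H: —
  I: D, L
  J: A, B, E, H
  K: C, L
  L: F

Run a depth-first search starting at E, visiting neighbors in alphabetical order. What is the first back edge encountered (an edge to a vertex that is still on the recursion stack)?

DFS from E (visiting neighbors in alphabetical order); mark gray on enter, black on exit:
E gray
  B gray
    G gray
      I gray
        D gray
          F gray
          F black
          D→G: G is gray → back edge
First back edge: D → G.

D→G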